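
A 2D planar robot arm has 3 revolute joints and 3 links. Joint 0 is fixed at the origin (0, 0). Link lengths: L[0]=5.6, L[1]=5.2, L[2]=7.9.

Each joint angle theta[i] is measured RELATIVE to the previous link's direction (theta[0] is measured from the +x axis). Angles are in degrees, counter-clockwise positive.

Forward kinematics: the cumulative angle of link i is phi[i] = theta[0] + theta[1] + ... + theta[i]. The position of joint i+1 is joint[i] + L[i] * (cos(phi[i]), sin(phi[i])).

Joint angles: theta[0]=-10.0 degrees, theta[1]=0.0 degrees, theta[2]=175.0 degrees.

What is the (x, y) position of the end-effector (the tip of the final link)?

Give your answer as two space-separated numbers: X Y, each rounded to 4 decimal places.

Answer: 3.0051 0.1693

Derivation:
joint[0] = (0.0000, 0.0000)  (base)
link 0: phi[0] = -10 = -10 deg
  cos(-10 deg) = 0.9848, sin(-10 deg) = -0.1736
  joint[1] = (0.0000, 0.0000) + 5.6 * (0.9848, -0.1736) = (0.0000 + 5.5149, 0.0000 + -0.9724) = (5.5149, -0.9724)
link 1: phi[1] = -10 + 0 = -10 deg
  cos(-10 deg) = 0.9848, sin(-10 deg) = -0.1736
  joint[2] = (5.5149, -0.9724) + 5.2 * (0.9848, -0.1736) = (5.5149 + 5.1210, -0.9724 + -0.9030) = (10.6359, -1.8754)
link 2: phi[2] = -10 + 0 + 175 = 165 deg
  cos(165 deg) = -0.9659, sin(165 deg) = 0.2588
  joint[3] = (10.6359, -1.8754) + 7.9 * (-0.9659, 0.2588) = (10.6359 + -7.6308, -1.8754 + 2.0447) = (3.0051, 0.1693)
End effector: (3.0051, 0.1693)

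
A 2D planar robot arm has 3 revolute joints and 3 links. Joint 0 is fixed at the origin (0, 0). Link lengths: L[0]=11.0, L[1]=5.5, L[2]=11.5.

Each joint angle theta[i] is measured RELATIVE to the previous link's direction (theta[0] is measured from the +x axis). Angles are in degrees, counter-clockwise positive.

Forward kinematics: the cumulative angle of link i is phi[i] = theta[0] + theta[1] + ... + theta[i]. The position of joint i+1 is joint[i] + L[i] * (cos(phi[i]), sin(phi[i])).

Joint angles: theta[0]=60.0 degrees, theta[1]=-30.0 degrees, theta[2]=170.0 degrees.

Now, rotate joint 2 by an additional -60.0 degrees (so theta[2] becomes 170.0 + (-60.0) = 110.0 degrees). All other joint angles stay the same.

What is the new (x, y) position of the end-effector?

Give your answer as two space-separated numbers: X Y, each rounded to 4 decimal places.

Answer: 1.4536 19.6683

Derivation:
joint[0] = (0.0000, 0.0000)  (base)
link 0: phi[0] = 60 = 60 deg
  cos(60 deg) = 0.5000, sin(60 deg) = 0.8660
  joint[1] = (0.0000, 0.0000) + 11 * (0.5000, 0.8660) = (0.0000 + 5.5000, 0.0000 + 9.5263) = (5.5000, 9.5263)
link 1: phi[1] = 60 + -30 = 30 deg
  cos(30 deg) = 0.8660, sin(30 deg) = 0.5000
  joint[2] = (5.5000, 9.5263) + 5.5 * (0.8660, 0.5000) = (5.5000 + 4.7631, 9.5263 + 2.7500) = (10.2631, 12.2763)
link 2: phi[2] = 60 + -30 + 110 = 140 deg
  cos(140 deg) = -0.7660, sin(140 deg) = 0.6428
  joint[3] = (10.2631, 12.2763) + 11.5 * (-0.7660, 0.6428) = (10.2631 + -8.8095, 12.2763 + 7.3921) = (1.4536, 19.6683)
End effector: (1.4536, 19.6683)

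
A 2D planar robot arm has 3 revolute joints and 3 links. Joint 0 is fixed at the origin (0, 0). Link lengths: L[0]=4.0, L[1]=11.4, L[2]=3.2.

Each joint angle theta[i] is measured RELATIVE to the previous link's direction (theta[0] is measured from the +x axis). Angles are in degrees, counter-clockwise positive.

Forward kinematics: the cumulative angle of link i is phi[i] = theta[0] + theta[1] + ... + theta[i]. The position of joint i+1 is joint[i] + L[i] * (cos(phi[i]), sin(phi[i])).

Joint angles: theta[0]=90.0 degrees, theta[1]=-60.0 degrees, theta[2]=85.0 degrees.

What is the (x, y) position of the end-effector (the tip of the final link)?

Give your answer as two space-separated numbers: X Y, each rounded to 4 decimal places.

Answer: 8.5203 12.6002

Derivation:
joint[0] = (0.0000, 0.0000)  (base)
link 0: phi[0] = 90 = 90 deg
  cos(90 deg) = 0.0000, sin(90 deg) = 1.0000
  joint[1] = (0.0000, 0.0000) + 4 * (0.0000, 1.0000) = (0.0000 + 0.0000, 0.0000 + 4.0000) = (0.0000, 4.0000)
link 1: phi[1] = 90 + -60 = 30 deg
  cos(30 deg) = 0.8660, sin(30 deg) = 0.5000
  joint[2] = (0.0000, 4.0000) + 11.4 * (0.8660, 0.5000) = (0.0000 + 9.8727, 4.0000 + 5.7000) = (9.8727, 9.7000)
link 2: phi[2] = 90 + -60 + 85 = 115 deg
  cos(115 deg) = -0.4226, sin(115 deg) = 0.9063
  joint[3] = (9.8727, 9.7000) + 3.2 * (-0.4226, 0.9063) = (9.8727 + -1.3524, 9.7000 + 2.9002) = (8.5203, 12.6002)
End effector: (8.5203, 12.6002)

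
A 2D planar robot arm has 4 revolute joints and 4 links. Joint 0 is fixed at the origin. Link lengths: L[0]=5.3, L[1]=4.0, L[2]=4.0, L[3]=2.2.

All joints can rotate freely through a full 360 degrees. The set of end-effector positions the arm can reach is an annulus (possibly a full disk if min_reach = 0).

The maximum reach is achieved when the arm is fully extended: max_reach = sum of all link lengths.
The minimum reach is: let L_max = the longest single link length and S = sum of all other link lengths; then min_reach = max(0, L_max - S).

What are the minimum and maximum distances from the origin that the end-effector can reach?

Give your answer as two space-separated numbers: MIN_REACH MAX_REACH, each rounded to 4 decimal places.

Answer: 0.0000 15.5000

Derivation:
Link lengths: [5.3, 4.0, 4.0, 2.2]
max_reach = 5.3 + 4 + 4 + 2.2 = 15.5
L_max = max([5.3, 4.0, 4.0, 2.2]) = 5.3
S (sum of others) = 15.5 - 5.3 = 10.2
min_reach = max(0, 5.3 - 10.2) = max(0, -4.9) = 0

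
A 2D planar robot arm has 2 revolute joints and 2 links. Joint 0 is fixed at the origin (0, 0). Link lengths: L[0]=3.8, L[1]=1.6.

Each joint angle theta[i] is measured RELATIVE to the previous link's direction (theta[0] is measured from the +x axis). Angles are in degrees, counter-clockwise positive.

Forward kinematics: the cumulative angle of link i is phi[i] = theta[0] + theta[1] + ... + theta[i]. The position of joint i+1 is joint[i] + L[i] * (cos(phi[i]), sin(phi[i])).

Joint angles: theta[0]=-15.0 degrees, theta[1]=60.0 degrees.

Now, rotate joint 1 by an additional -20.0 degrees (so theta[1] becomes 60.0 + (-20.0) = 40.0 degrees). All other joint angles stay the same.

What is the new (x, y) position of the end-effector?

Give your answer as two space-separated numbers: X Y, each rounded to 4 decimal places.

Answer: 5.1206 -0.3073

Derivation:
joint[0] = (0.0000, 0.0000)  (base)
link 0: phi[0] = -15 = -15 deg
  cos(-15 deg) = 0.9659, sin(-15 deg) = -0.2588
  joint[1] = (0.0000, 0.0000) + 3.8 * (0.9659, -0.2588) = (0.0000 + 3.6705, 0.0000 + -0.9835) = (3.6705, -0.9835)
link 1: phi[1] = -15 + 40 = 25 deg
  cos(25 deg) = 0.9063, sin(25 deg) = 0.4226
  joint[2] = (3.6705, -0.9835) + 1.6 * (0.9063, 0.4226) = (3.6705 + 1.4501, -0.9835 + 0.6762) = (5.1206, -0.3073)
End effector: (5.1206, -0.3073)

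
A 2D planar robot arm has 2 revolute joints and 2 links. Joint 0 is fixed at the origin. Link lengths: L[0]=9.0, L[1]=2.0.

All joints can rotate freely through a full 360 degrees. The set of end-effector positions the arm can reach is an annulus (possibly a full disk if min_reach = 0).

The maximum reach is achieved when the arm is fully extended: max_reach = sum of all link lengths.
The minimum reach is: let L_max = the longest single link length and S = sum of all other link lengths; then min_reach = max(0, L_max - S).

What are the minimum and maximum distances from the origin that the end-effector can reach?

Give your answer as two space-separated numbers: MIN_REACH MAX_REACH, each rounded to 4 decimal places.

Answer: 7.0000 11.0000

Derivation:
Link lengths: [9.0, 2.0]
max_reach = 9 + 2 = 11
L_max = max([9.0, 2.0]) = 9
S (sum of others) = 11 - 9 = 2
min_reach = max(0, 9 - 2) = max(0, 7) = 7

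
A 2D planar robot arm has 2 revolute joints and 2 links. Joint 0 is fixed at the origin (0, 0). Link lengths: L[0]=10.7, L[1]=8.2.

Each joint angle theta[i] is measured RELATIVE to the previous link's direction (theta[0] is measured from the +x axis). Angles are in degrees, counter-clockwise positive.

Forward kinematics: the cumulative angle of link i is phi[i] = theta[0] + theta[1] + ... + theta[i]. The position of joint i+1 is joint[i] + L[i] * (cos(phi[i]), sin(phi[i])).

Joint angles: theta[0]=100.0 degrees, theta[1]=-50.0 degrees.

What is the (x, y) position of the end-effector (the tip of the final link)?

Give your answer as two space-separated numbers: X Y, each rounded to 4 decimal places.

joint[0] = (0.0000, 0.0000)  (base)
link 0: phi[0] = 100 = 100 deg
  cos(100 deg) = -0.1736, sin(100 deg) = 0.9848
  joint[1] = (0.0000, 0.0000) + 10.7 * (-0.1736, 0.9848) = (0.0000 + -1.8580, 0.0000 + 10.5374) = (-1.8580, 10.5374)
link 1: phi[1] = 100 + -50 = 50 deg
  cos(50 deg) = 0.6428, sin(50 deg) = 0.7660
  joint[2] = (-1.8580, 10.5374) + 8.2 * (0.6428, 0.7660) = (-1.8580 + 5.2709, 10.5374 + 6.2816) = (3.4128, 16.8190)
End effector: (3.4128, 16.8190)

Answer: 3.4128 16.8190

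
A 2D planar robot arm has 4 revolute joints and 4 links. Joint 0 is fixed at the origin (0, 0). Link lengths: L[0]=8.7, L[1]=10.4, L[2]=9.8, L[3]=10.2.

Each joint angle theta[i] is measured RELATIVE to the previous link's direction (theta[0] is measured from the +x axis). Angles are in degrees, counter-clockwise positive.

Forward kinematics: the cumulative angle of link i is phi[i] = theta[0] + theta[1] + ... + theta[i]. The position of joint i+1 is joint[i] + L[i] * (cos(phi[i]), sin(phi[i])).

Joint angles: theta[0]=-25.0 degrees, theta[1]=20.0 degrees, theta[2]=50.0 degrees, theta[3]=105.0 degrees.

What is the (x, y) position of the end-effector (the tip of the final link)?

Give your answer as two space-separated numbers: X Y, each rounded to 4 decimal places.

Answer: 16.3415 7.4464

Derivation:
joint[0] = (0.0000, 0.0000)  (base)
link 0: phi[0] = -25 = -25 deg
  cos(-25 deg) = 0.9063, sin(-25 deg) = -0.4226
  joint[1] = (0.0000, 0.0000) + 8.7 * (0.9063, -0.4226) = (0.0000 + 7.8849, 0.0000 + -3.6768) = (7.8849, -3.6768)
link 1: phi[1] = -25 + 20 = -5 deg
  cos(-5 deg) = 0.9962, sin(-5 deg) = -0.0872
  joint[2] = (7.8849, -3.6768) + 10.4 * (0.9962, -0.0872) = (7.8849 + 10.3604, -3.6768 + -0.9064) = (18.2453, -4.5832)
link 2: phi[2] = -25 + 20 + 50 = 45 deg
  cos(45 deg) = 0.7071, sin(45 deg) = 0.7071
  joint[3] = (18.2453, -4.5832) + 9.8 * (0.7071, 0.7071) = (18.2453 + 6.9296, -4.5832 + 6.9296) = (25.1749, 2.3464)
link 3: phi[3] = -25 + 20 + 50 + 105 = 150 deg
  cos(150 deg) = -0.8660, sin(150 deg) = 0.5000
  joint[4] = (25.1749, 2.3464) + 10.2 * (-0.8660, 0.5000) = (25.1749 + -8.8335, 2.3464 + 5.1000) = (16.3415, 7.4464)
End effector: (16.3415, 7.4464)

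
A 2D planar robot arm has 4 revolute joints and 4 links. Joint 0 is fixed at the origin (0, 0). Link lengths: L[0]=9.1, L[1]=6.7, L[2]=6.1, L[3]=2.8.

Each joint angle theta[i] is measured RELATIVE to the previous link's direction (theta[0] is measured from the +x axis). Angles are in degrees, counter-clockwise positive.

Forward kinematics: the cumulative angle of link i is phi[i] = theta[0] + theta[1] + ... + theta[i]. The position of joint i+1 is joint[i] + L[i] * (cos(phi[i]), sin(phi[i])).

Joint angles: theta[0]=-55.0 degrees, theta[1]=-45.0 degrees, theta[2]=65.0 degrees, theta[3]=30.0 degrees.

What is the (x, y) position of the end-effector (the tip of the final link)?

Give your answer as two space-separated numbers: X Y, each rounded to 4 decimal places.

Answer: 11.8423 -17.7953

Derivation:
joint[0] = (0.0000, 0.0000)  (base)
link 0: phi[0] = -55 = -55 deg
  cos(-55 deg) = 0.5736, sin(-55 deg) = -0.8192
  joint[1] = (0.0000, 0.0000) + 9.1 * (0.5736, -0.8192) = (0.0000 + 5.2195, 0.0000 + -7.4543) = (5.2195, -7.4543)
link 1: phi[1] = -55 + -45 = -100 deg
  cos(-100 deg) = -0.1736, sin(-100 deg) = -0.9848
  joint[2] = (5.2195, -7.4543) + 6.7 * (-0.1736, -0.9848) = (5.2195 + -1.1634, -7.4543 + -6.5982) = (4.0561, -14.0525)
link 2: phi[2] = -55 + -45 + 65 = -35 deg
  cos(-35 deg) = 0.8192, sin(-35 deg) = -0.5736
  joint[3] = (4.0561, -14.0525) + 6.1 * (0.8192, -0.5736) = (4.0561 + 4.9968, -14.0525 + -3.4988) = (9.0529, -17.5513)
link 3: phi[3] = -55 + -45 + 65 + 30 = -5 deg
  cos(-5 deg) = 0.9962, sin(-5 deg) = -0.0872
  joint[4] = (9.0529, -17.5513) + 2.8 * (0.9962, -0.0872) = (9.0529 + 2.7893, -17.5513 + -0.2440) = (11.8423, -17.7953)
End effector: (11.8423, -17.7953)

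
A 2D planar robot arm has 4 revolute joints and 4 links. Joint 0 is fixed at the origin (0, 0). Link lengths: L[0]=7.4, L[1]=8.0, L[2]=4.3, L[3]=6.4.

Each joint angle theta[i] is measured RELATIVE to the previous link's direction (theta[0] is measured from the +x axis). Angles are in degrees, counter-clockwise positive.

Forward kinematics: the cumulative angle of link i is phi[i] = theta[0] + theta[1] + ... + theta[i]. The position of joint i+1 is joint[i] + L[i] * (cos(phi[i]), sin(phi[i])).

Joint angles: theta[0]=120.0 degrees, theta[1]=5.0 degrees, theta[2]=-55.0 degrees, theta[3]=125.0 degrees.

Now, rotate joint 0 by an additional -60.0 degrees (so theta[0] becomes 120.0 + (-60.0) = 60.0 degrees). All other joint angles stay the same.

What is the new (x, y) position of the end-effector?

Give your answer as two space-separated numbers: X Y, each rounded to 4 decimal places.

joint[0] = (0.0000, 0.0000)  (base)
link 0: phi[0] = 60 = 60 deg
  cos(60 deg) = 0.5000, sin(60 deg) = 0.8660
  joint[1] = (0.0000, 0.0000) + 7.4 * (0.5000, 0.8660) = (0.0000 + 3.7000, 0.0000 + 6.4086) = (3.7000, 6.4086)
link 1: phi[1] = 60 + 5 = 65 deg
  cos(65 deg) = 0.4226, sin(65 deg) = 0.9063
  joint[2] = (3.7000, 6.4086) + 8 * (0.4226, 0.9063) = (3.7000 + 3.3809, 6.4086 + 7.2505) = (7.0809, 13.6591)
link 2: phi[2] = 60 + 5 + -55 = 10 deg
  cos(10 deg) = 0.9848, sin(10 deg) = 0.1736
  joint[3] = (7.0809, 13.6591) + 4.3 * (0.9848, 0.1736) = (7.0809 + 4.2347, 13.6591 + 0.7467) = (11.3156, 14.4057)
link 3: phi[3] = 60 + 5 + -55 + 125 = 135 deg
  cos(135 deg) = -0.7071, sin(135 deg) = 0.7071
  joint[4] = (11.3156, 14.4057) + 6.4 * (-0.7071, 0.7071) = (11.3156 + -4.5255, 14.4057 + 4.5255) = (6.7901, 18.9312)
End effector: (6.7901, 18.9312)

Answer: 6.7901 18.9312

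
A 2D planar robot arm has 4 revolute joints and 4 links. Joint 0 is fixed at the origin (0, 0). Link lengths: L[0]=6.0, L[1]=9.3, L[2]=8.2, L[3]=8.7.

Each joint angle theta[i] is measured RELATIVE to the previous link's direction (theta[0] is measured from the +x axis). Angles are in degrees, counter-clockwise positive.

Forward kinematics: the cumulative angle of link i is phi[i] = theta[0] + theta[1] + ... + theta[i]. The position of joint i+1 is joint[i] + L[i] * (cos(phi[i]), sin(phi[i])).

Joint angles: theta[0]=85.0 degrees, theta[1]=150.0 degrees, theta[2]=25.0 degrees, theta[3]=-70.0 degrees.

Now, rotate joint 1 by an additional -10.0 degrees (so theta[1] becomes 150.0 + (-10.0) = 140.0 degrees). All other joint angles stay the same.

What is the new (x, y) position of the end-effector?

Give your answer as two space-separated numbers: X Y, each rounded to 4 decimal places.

joint[0] = (0.0000, 0.0000)  (base)
link 0: phi[0] = 85 = 85 deg
  cos(85 deg) = 0.0872, sin(85 deg) = 0.9962
  joint[1] = (0.0000, 0.0000) + 6 * (0.0872, 0.9962) = (0.0000 + 0.5229, 0.0000 + 5.9772) = (0.5229, 5.9772)
link 1: phi[1] = 85 + 140 = 225 deg
  cos(225 deg) = -0.7071, sin(225 deg) = -0.7071
  joint[2] = (0.5229, 5.9772) + 9.3 * (-0.7071, -0.7071) = (0.5229 + -6.5761, 5.9772 + -6.5761) = (-6.0532, -0.5989)
link 2: phi[2] = 85 + 140 + 25 = 250 deg
  cos(250 deg) = -0.3420, sin(250 deg) = -0.9397
  joint[3] = (-6.0532, -0.5989) + 8.2 * (-0.3420, -0.9397) = (-6.0532 + -2.8046, -0.5989 + -7.7055) = (-8.8577, -8.3044)
link 3: phi[3] = 85 + 140 + 25 + -70 = 180 deg
  cos(180 deg) = -1.0000, sin(180 deg) = 0.0000
  joint[4] = (-8.8577, -8.3044) + 8.7 * (-1.0000, 0.0000) = (-8.8577 + -8.7000, -8.3044 + 0.0000) = (-17.5577, -8.3044)
End effector: (-17.5577, -8.3044)

Answer: -17.5577 -8.3044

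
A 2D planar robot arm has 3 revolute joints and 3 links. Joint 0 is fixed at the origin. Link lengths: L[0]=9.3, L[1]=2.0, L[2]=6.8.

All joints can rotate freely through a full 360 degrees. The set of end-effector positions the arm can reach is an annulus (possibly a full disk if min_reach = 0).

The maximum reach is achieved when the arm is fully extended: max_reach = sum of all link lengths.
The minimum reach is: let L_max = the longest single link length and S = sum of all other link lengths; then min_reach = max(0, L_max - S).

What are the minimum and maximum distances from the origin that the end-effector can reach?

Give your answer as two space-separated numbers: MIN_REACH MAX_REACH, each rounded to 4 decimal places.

Answer: 0.5000 18.1000

Derivation:
Link lengths: [9.3, 2.0, 6.8]
max_reach = 9.3 + 2 + 6.8 = 18.1
L_max = max([9.3, 2.0, 6.8]) = 9.3
S (sum of others) = 18.1 - 9.3 = 8.8
min_reach = max(0, 9.3 - 8.8) = max(0, 0.5) = 0.5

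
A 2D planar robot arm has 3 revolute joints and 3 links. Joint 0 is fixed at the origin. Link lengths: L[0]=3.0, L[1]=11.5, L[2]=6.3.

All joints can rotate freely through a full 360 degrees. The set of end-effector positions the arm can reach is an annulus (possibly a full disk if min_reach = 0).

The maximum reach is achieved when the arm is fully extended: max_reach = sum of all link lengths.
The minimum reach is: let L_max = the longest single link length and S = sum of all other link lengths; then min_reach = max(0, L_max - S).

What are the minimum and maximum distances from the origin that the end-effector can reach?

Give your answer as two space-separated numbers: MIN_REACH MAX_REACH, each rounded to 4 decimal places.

Answer: 2.2000 20.8000

Derivation:
Link lengths: [3.0, 11.5, 6.3]
max_reach = 3 + 11.5 + 6.3 = 20.8
L_max = max([3.0, 11.5, 6.3]) = 11.5
S (sum of others) = 20.8 - 11.5 = 9.3
min_reach = max(0, 11.5 - 9.3) = max(0, 2.2) = 2.2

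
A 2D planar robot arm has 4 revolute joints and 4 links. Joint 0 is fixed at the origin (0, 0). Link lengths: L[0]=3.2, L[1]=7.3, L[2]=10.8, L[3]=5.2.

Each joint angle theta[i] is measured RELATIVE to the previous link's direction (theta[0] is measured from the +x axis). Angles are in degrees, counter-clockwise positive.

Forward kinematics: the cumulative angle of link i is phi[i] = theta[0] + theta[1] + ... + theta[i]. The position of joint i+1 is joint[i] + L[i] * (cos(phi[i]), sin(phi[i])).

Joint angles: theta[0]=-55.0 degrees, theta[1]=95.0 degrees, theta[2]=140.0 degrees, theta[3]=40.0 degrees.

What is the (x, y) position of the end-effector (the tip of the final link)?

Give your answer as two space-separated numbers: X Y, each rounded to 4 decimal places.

joint[0] = (0.0000, 0.0000)  (base)
link 0: phi[0] = -55 = -55 deg
  cos(-55 deg) = 0.5736, sin(-55 deg) = -0.8192
  joint[1] = (0.0000, 0.0000) + 3.2 * (0.5736, -0.8192) = (0.0000 + 1.8354, 0.0000 + -2.6213) = (1.8354, -2.6213)
link 1: phi[1] = -55 + 95 = 40 deg
  cos(40 deg) = 0.7660, sin(40 deg) = 0.6428
  joint[2] = (1.8354, -2.6213) + 7.3 * (0.7660, 0.6428) = (1.8354 + 5.5921, -2.6213 + 4.6923) = (7.4276, 2.0711)
link 2: phi[2] = -55 + 95 + 140 = 180 deg
  cos(180 deg) = -1.0000, sin(180 deg) = 0.0000
  joint[3] = (7.4276, 2.0711) + 10.8 * (-1.0000, 0.0000) = (7.4276 + -10.8000, 2.0711 + 0.0000) = (-3.3724, 2.0711)
link 3: phi[3] = -55 + 95 + 140 + 40 = 220 deg
  cos(220 deg) = -0.7660, sin(220 deg) = -0.6428
  joint[4] = (-3.3724, 2.0711) + 5.2 * (-0.7660, -0.6428) = (-3.3724 + -3.9834, 2.0711 + -3.3425) = (-7.3559, -1.2714)
End effector: (-7.3559, -1.2714)

Answer: -7.3559 -1.2714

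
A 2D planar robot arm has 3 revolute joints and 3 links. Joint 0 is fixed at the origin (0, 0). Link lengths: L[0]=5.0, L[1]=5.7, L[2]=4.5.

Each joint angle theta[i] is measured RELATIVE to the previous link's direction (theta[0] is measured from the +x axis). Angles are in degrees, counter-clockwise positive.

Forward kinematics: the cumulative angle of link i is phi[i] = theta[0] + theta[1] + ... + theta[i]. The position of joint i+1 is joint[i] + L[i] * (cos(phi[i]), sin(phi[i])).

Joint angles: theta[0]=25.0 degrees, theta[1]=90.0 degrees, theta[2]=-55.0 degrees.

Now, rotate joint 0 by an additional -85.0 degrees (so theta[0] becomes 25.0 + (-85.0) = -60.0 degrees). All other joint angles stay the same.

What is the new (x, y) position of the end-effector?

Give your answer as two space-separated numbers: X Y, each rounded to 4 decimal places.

Answer: 11.5147 -3.3819

Derivation:
joint[0] = (0.0000, 0.0000)  (base)
link 0: phi[0] = -60 = -60 deg
  cos(-60 deg) = 0.5000, sin(-60 deg) = -0.8660
  joint[1] = (0.0000, 0.0000) + 5 * (0.5000, -0.8660) = (0.0000 + 2.5000, 0.0000 + -4.3301) = (2.5000, -4.3301)
link 1: phi[1] = -60 + 90 = 30 deg
  cos(30 deg) = 0.8660, sin(30 deg) = 0.5000
  joint[2] = (2.5000, -4.3301) + 5.7 * (0.8660, 0.5000) = (2.5000 + 4.9363, -4.3301 + 2.8500) = (7.4363, -1.4801)
link 2: phi[2] = -60 + 90 + -55 = -25 deg
  cos(-25 deg) = 0.9063, sin(-25 deg) = -0.4226
  joint[3] = (7.4363, -1.4801) + 4.5 * (0.9063, -0.4226) = (7.4363 + 4.0784, -1.4801 + -1.9018) = (11.5147, -3.3819)
End effector: (11.5147, -3.3819)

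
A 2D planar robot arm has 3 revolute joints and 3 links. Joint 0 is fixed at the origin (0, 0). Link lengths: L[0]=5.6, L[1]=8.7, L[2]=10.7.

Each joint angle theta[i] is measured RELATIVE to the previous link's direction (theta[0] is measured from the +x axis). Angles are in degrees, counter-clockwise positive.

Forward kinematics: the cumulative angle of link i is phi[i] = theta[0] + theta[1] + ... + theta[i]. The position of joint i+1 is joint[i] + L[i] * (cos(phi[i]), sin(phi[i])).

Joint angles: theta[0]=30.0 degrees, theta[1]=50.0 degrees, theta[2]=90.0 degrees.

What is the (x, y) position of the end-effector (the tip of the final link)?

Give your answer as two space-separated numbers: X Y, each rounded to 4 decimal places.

Answer: -4.1770 13.2259

Derivation:
joint[0] = (0.0000, 0.0000)  (base)
link 0: phi[0] = 30 = 30 deg
  cos(30 deg) = 0.8660, sin(30 deg) = 0.5000
  joint[1] = (0.0000, 0.0000) + 5.6 * (0.8660, 0.5000) = (0.0000 + 4.8497, 0.0000 + 2.8000) = (4.8497, 2.8000)
link 1: phi[1] = 30 + 50 = 80 deg
  cos(80 deg) = 0.1736, sin(80 deg) = 0.9848
  joint[2] = (4.8497, 2.8000) + 8.7 * (0.1736, 0.9848) = (4.8497 + 1.5107, 2.8000 + 8.5678) = (6.3605, 11.3678)
link 2: phi[2] = 30 + 50 + 90 = 170 deg
  cos(170 deg) = -0.9848, sin(170 deg) = 0.1736
  joint[3] = (6.3605, 11.3678) + 10.7 * (-0.9848, 0.1736) = (6.3605 + -10.5374, 11.3678 + 1.8580) = (-4.1770, 13.2259)
End effector: (-4.1770, 13.2259)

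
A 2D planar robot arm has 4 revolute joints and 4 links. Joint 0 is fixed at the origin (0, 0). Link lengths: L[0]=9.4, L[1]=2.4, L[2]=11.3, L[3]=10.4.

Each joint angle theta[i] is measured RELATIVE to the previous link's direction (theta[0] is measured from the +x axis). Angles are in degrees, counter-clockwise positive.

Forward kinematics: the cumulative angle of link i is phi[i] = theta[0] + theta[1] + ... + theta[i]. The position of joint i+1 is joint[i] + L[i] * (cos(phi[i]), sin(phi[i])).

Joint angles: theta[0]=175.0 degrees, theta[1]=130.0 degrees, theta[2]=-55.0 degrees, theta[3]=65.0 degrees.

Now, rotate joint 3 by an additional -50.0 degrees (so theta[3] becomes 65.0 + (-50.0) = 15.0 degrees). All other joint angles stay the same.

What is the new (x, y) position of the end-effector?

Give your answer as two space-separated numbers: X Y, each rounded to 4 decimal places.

joint[0] = (0.0000, 0.0000)  (base)
link 0: phi[0] = 175 = 175 deg
  cos(175 deg) = -0.9962, sin(175 deg) = 0.0872
  joint[1] = (0.0000, 0.0000) + 9.4 * (-0.9962, 0.0872) = (0.0000 + -9.3642, 0.0000 + 0.8193) = (-9.3642, 0.8193)
link 1: phi[1] = 175 + 130 = 305 deg
  cos(305 deg) = 0.5736, sin(305 deg) = -0.8192
  joint[2] = (-9.3642, 0.8193) + 2.4 * (0.5736, -0.8192) = (-9.3642 + 1.3766, 0.8193 + -1.9660) = (-7.9876, -1.1467)
link 2: phi[2] = 175 + 130 + -55 = 250 deg
  cos(250 deg) = -0.3420, sin(250 deg) = -0.9397
  joint[3] = (-7.9876, -1.1467) + 11.3 * (-0.3420, -0.9397) = (-7.9876 + -3.8648, -1.1467 + -10.6185) = (-11.8525, -11.7652)
link 3: phi[3] = 175 + 130 + -55 + 15 = 265 deg
  cos(265 deg) = -0.0872, sin(265 deg) = -0.9962
  joint[4] = (-11.8525, -11.7652) + 10.4 * (-0.0872, -0.9962) = (-11.8525 + -0.9064, -11.7652 + -10.3604) = (-12.7589, -22.1257)
End effector: (-12.7589, -22.1257)

Answer: -12.7589 -22.1257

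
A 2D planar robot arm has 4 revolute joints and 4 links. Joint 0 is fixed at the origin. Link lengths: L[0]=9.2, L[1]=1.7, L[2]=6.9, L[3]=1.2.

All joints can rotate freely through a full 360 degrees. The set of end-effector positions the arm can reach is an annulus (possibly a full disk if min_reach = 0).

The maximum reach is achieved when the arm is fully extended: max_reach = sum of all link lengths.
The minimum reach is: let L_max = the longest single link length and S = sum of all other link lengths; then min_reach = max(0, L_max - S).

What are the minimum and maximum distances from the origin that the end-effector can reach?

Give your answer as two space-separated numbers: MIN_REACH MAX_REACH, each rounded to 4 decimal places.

Link lengths: [9.2, 1.7, 6.9, 1.2]
max_reach = 9.2 + 1.7 + 6.9 + 1.2 = 19
L_max = max([9.2, 1.7, 6.9, 1.2]) = 9.2
S (sum of others) = 19 - 9.2 = 9.8
min_reach = max(0, 9.2 - 9.8) = max(0, -0.6) = 0

Answer: 0.0000 19.0000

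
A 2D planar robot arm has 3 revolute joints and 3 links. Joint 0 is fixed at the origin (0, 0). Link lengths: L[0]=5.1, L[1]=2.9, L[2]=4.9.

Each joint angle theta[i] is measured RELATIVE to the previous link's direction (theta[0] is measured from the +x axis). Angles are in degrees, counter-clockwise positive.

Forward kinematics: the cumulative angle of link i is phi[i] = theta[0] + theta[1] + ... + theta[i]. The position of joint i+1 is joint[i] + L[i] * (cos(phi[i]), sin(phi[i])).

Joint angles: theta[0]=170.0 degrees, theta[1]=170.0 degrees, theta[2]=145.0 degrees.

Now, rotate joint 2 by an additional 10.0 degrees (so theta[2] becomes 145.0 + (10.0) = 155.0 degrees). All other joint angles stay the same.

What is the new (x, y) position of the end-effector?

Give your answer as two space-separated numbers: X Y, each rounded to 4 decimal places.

joint[0] = (0.0000, 0.0000)  (base)
link 0: phi[0] = 170 = 170 deg
  cos(170 deg) = -0.9848, sin(170 deg) = 0.1736
  joint[1] = (0.0000, 0.0000) + 5.1 * (-0.9848, 0.1736) = (0.0000 + -5.0225, 0.0000 + 0.8856) = (-5.0225, 0.8856)
link 1: phi[1] = 170 + 170 = 340 deg
  cos(340 deg) = 0.9397, sin(340 deg) = -0.3420
  joint[2] = (-5.0225, 0.8856) + 2.9 * (0.9397, -0.3420) = (-5.0225 + 2.7251, 0.8856 + -0.9919) = (-2.2974, -0.1063)
link 2: phi[2] = 170 + 170 + 155 = 495 deg
  cos(495 deg) = -0.7071, sin(495 deg) = 0.7071
  joint[3] = (-2.2974, -0.1063) + 4.9 * (-0.7071, 0.7071) = (-2.2974 + -3.4648, -0.1063 + 3.4648) = (-5.7622, 3.3586)
End effector: (-5.7622, 3.3586)

Answer: -5.7622 3.3586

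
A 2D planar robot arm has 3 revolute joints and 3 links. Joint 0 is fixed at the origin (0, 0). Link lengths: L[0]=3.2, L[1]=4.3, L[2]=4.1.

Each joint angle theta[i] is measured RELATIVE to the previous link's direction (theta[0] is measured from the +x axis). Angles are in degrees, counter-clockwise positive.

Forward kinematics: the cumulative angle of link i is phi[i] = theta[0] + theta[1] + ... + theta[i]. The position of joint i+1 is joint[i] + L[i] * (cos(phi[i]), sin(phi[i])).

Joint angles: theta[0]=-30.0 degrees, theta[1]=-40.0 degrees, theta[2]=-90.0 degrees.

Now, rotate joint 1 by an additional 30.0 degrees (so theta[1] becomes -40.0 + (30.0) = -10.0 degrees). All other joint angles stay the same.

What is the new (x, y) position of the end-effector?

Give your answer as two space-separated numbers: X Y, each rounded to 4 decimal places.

Answer: 3.4298 -7.5048

Derivation:
joint[0] = (0.0000, 0.0000)  (base)
link 0: phi[0] = -30 = -30 deg
  cos(-30 deg) = 0.8660, sin(-30 deg) = -0.5000
  joint[1] = (0.0000, 0.0000) + 3.2 * (0.8660, -0.5000) = (0.0000 + 2.7713, 0.0000 + -1.6000) = (2.7713, -1.6000)
link 1: phi[1] = -30 + -10 = -40 deg
  cos(-40 deg) = 0.7660, sin(-40 deg) = -0.6428
  joint[2] = (2.7713, -1.6000) + 4.3 * (0.7660, -0.6428) = (2.7713 + 3.2940, -1.6000 + -2.7640) = (6.0653, -4.3640)
link 2: phi[2] = -30 + -10 + -90 = -130 deg
  cos(-130 deg) = -0.6428, sin(-130 deg) = -0.7660
  joint[3] = (6.0653, -4.3640) + 4.1 * (-0.6428, -0.7660) = (6.0653 + -2.6354, -4.3640 + -3.1408) = (3.4298, -7.5048)
End effector: (3.4298, -7.5048)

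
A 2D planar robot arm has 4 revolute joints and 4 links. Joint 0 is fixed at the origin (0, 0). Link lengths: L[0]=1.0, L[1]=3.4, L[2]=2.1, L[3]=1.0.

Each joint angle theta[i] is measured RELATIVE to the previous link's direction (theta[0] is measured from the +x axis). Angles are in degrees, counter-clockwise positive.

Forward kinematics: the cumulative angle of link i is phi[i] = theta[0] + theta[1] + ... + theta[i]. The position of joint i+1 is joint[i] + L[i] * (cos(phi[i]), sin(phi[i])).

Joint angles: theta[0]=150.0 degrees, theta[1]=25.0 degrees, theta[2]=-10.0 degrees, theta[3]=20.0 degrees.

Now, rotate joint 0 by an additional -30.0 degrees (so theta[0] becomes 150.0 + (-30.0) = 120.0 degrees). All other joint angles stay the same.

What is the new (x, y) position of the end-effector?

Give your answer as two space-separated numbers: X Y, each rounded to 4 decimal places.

Answer: -5.6763 4.7237

Derivation:
joint[0] = (0.0000, 0.0000)  (base)
link 0: phi[0] = 120 = 120 deg
  cos(120 deg) = -0.5000, sin(120 deg) = 0.8660
  joint[1] = (0.0000, 0.0000) + 1 * (-0.5000, 0.8660) = (0.0000 + -0.5000, 0.0000 + 0.8660) = (-0.5000, 0.8660)
link 1: phi[1] = 120 + 25 = 145 deg
  cos(145 deg) = -0.8192, sin(145 deg) = 0.5736
  joint[2] = (-0.5000, 0.8660) + 3.4 * (-0.8192, 0.5736) = (-0.5000 + -2.7851, 0.8660 + 1.9502) = (-3.2851, 2.8162)
link 2: phi[2] = 120 + 25 + -10 = 135 deg
  cos(135 deg) = -0.7071, sin(135 deg) = 0.7071
  joint[3] = (-3.2851, 2.8162) + 2.1 * (-0.7071, 0.7071) = (-3.2851 + -1.4849, 2.8162 + 1.4849) = (-4.7700, 4.3011)
link 3: phi[3] = 120 + 25 + -10 + 20 = 155 deg
  cos(155 deg) = -0.9063, sin(155 deg) = 0.4226
  joint[4] = (-4.7700, 4.3011) + 1 * (-0.9063, 0.4226) = (-4.7700 + -0.9063, 4.3011 + 0.4226) = (-5.6763, 4.7237)
End effector: (-5.6763, 4.7237)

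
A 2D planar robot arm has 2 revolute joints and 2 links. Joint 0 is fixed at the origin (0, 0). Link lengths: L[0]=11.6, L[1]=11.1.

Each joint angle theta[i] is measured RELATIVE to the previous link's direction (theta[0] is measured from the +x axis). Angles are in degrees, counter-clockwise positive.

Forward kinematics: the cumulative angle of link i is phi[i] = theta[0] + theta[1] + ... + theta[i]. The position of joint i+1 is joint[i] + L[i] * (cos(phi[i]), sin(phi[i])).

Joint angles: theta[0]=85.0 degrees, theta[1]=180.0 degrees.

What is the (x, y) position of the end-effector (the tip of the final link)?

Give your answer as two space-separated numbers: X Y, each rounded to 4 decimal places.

Answer: 0.0436 0.4981

Derivation:
joint[0] = (0.0000, 0.0000)  (base)
link 0: phi[0] = 85 = 85 deg
  cos(85 deg) = 0.0872, sin(85 deg) = 0.9962
  joint[1] = (0.0000, 0.0000) + 11.6 * (0.0872, 0.9962) = (0.0000 + 1.0110, 0.0000 + 11.5559) = (1.0110, 11.5559)
link 1: phi[1] = 85 + 180 = 265 deg
  cos(265 deg) = -0.0872, sin(265 deg) = -0.9962
  joint[2] = (1.0110, 11.5559) + 11.1 * (-0.0872, -0.9962) = (1.0110 + -0.9674, 11.5559 + -11.0578) = (0.0436, 0.4981)
End effector: (0.0436, 0.4981)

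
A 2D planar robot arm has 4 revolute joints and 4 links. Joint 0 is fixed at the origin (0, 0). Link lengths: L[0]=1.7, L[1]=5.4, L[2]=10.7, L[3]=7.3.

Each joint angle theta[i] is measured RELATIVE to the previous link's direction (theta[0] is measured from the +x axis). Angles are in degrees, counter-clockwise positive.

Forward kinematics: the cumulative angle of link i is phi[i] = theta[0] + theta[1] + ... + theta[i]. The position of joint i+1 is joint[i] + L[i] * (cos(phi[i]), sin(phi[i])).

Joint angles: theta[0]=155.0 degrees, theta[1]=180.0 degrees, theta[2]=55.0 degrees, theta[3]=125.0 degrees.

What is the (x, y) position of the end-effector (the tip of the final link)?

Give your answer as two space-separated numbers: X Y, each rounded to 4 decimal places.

Answer: 6.0038 6.8714

Derivation:
joint[0] = (0.0000, 0.0000)  (base)
link 0: phi[0] = 155 = 155 deg
  cos(155 deg) = -0.9063, sin(155 deg) = 0.4226
  joint[1] = (0.0000, 0.0000) + 1.7 * (-0.9063, 0.4226) = (0.0000 + -1.5407, 0.0000 + 0.7185) = (-1.5407, 0.7185)
link 1: phi[1] = 155 + 180 = 335 deg
  cos(335 deg) = 0.9063, sin(335 deg) = -0.4226
  joint[2] = (-1.5407, 0.7185) + 5.4 * (0.9063, -0.4226) = (-1.5407 + 4.8941, 0.7185 + -2.2821) = (3.3533, -1.5637)
link 2: phi[2] = 155 + 180 + 55 = 390 deg
  cos(390 deg) = 0.8660, sin(390 deg) = 0.5000
  joint[3] = (3.3533, -1.5637) + 10.7 * (0.8660, 0.5000) = (3.3533 + 9.2665, -1.5637 + 5.3500) = (12.6198, 3.7863)
link 3: phi[3] = 155 + 180 + 55 + 125 = 515 deg
  cos(515 deg) = -0.9063, sin(515 deg) = 0.4226
  joint[4] = (12.6198, 3.7863) + 7.3 * (-0.9063, 0.4226) = (12.6198 + -6.6160, 3.7863 + 3.0851) = (6.0038, 6.8714)
End effector: (6.0038, 6.8714)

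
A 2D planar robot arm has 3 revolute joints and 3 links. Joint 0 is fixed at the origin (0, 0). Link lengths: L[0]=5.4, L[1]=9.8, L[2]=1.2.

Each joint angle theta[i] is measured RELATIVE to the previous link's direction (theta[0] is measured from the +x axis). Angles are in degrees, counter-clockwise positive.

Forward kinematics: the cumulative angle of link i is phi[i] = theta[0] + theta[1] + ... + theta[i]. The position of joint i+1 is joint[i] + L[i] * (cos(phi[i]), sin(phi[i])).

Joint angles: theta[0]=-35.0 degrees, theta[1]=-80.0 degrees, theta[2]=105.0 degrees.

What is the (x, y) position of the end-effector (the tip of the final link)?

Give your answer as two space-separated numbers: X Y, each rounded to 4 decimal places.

Answer: 1.4635 -12.1875

Derivation:
joint[0] = (0.0000, 0.0000)  (base)
link 0: phi[0] = -35 = -35 deg
  cos(-35 deg) = 0.8192, sin(-35 deg) = -0.5736
  joint[1] = (0.0000, 0.0000) + 5.4 * (0.8192, -0.5736) = (0.0000 + 4.4234, 0.0000 + -3.0973) = (4.4234, -3.0973)
link 1: phi[1] = -35 + -80 = -115 deg
  cos(-115 deg) = -0.4226, sin(-115 deg) = -0.9063
  joint[2] = (4.4234, -3.0973) + 9.8 * (-0.4226, -0.9063) = (4.4234 + -4.1417, -3.0973 + -8.8818) = (0.2818, -11.9791)
link 2: phi[2] = -35 + -80 + 105 = -10 deg
  cos(-10 deg) = 0.9848, sin(-10 deg) = -0.1736
  joint[3] = (0.2818, -11.9791) + 1.2 * (0.9848, -0.1736) = (0.2818 + 1.1818, -11.9791 + -0.2084) = (1.4635, -12.1875)
End effector: (1.4635, -12.1875)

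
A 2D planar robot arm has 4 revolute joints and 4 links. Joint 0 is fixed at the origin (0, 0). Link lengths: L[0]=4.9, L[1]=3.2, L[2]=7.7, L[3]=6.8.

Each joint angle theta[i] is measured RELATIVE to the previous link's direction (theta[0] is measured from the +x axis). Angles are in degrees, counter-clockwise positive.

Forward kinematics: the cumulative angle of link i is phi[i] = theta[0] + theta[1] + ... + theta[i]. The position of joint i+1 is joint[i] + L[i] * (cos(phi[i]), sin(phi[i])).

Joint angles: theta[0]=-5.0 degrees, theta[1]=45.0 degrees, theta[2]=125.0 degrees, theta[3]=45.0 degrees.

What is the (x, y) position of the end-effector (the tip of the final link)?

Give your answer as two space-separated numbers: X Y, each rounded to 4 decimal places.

joint[0] = (0.0000, 0.0000)  (base)
link 0: phi[0] = -5 = -5 deg
  cos(-5 deg) = 0.9962, sin(-5 deg) = -0.0872
  joint[1] = (0.0000, 0.0000) + 4.9 * (0.9962, -0.0872) = (0.0000 + 4.8814, 0.0000 + -0.4271) = (4.8814, -0.4271)
link 1: phi[1] = -5 + 45 = 40 deg
  cos(40 deg) = 0.7660, sin(40 deg) = 0.6428
  joint[2] = (4.8814, -0.4271) + 3.2 * (0.7660, 0.6428) = (4.8814 + 2.4513, -0.4271 + 2.0569) = (7.3327, 1.6299)
link 2: phi[2] = -5 + 45 + 125 = 165 deg
  cos(165 deg) = -0.9659, sin(165 deg) = 0.2588
  joint[3] = (7.3327, 1.6299) + 7.7 * (-0.9659, 0.2588) = (7.3327 + -7.4376, 1.6299 + 1.9929) = (-0.1049, 3.6228)
link 3: phi[3] = -5 + 45 + 125 + 45 = 210 deg
  cos(210 deg) = -0.8660, sin(210 deg) = -0.5000
  joint[4] = (-0.1049, 3.6228) + 6.8 * (-0.8660, -0.5000) = (-0.1049 + -5.8890, 3.6228 + -3.4000) = (-5.9939, 0.2228)
End effector: (-5.9939, 0.2228)

Answer: -5.9939 0.2228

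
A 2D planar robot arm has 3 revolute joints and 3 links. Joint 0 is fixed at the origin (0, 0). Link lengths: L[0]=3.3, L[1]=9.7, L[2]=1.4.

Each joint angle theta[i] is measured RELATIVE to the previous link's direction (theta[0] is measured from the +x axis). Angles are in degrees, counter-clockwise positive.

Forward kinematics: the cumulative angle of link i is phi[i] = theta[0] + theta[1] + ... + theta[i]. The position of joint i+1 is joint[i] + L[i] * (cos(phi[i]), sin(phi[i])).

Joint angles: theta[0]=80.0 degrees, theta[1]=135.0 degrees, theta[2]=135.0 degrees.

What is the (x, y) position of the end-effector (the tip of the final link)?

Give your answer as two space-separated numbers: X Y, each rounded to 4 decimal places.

joint[0] = (0.0000, 0.0000)  (base)
link 0: phi[0] = 80 = 80 deg
  cos(80 deg) = 0.1736, sin(80 deg) = 0.9848
  joint[1] = (0.0000, 0.0000) + 3.3 * (0.1736, 0.9848) = (0.0000 + 0.5730, 0.0000 + 3.2499) = (0.5730, 3.2499)
link 1: phi[1] = 80 + 135 = 215 deg
  cos(215 deg) = -0.8192, sin(215 deg) = -0.5736
  joint[2] = (0.5730, 3.2499) + 9.7 * (-0.8192, -0.5736) = (0.5730 + -7.9458, 3.2499 + -5.5637) = (-7.3727, -2.3138)
link 2: phi[2] = 80 + 135 + 135 = 350 deg
  cos(350 deg) = 0.9848, sin(350 deg) = -0.1736
  joint[3] = (-7.3727, -2.3138) + 1.4 * (0.9848, -0.1736) = (-7.3727 + 1.3787, -2.3138 + -0.2431) = (-5.9940, -2.5569)
End effector: (-5.9940, -2.5569)

Answer: -5.9940 -2.5569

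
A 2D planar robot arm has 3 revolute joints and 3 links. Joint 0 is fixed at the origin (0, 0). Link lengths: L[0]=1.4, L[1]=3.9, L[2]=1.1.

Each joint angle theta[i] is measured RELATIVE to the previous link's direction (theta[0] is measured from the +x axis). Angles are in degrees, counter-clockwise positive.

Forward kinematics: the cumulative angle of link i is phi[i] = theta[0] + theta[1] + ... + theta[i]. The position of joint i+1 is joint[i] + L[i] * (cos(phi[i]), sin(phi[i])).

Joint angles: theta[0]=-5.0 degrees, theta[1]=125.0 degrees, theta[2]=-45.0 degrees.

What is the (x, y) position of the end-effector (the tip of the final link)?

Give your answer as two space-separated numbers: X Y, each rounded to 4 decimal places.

joint[0] = (0.0000, 0.0000)  (base)
link 0: phi[0] = -5 = -5 deg
  cos(-5 deg) = 0.9962, sin(-5 deg) = -0.0872
  joint[1] = (0.0000, 0.0000) + 1.4 * (0.9962, -0.0872) = (0.0000 + 1.3947, 0.0000 + -0.1220) = (1.3947, -0.1220)
link 1: phi[1] = -5 + 125 = 120 deg
  cos(120 deg) = -0.5000, sin(120 deg) = 0.8660
  joint[2] = (1.3947, -0.1220) + 3.9 * (-0.5000, 0.8660) = (1.3947 + -1.9500, -0.1220 + 3.3775) = (-0.5553, 3.2555)
link 2: phi[2] = -5 + 125 + -45 = 75 deg
  cos(75 deg) = 0.2588, sin(75 deg) = 0.9659
  joint[3] = (-0.5553, 3.2555) + 1.1 * (0.2588, 0.9659) = (-0.5553 + 0.2847, 3.2555 + 1.0625) = (-0.2706, 4.3180)
End effector: (-0.2706, 4.3180)

Answer: -0.2706 4.3180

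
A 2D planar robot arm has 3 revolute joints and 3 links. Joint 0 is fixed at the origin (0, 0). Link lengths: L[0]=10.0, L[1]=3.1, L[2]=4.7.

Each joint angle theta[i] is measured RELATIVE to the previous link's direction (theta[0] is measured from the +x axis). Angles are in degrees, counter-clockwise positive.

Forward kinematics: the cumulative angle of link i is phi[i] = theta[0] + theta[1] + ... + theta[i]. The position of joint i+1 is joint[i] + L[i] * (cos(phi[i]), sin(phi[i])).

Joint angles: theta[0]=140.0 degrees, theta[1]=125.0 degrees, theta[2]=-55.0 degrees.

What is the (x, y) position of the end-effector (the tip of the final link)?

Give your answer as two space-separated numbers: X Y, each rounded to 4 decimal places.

joint[0] = (0.0000, 0.0000)  (base)
link 0: phi[0] = 140 = 140 deg
  cos(140 deg) = -0.7660, sin(140 deg) = 0.6428
  joint[1] = (0.0000, 0.0000) + 10 * (-0.7660, 0.6428) = (0.0000 + -7.6604, 0.0000 + 6.4279) = (-7.6604, 6.4279)
link 1: phi[1] = 140 + 125 = 265 deg
  cos(265 deg) = -0.0872, sin(265 deg) = -0.9962
  joint[2] = (-7.6604, 6.4279) + 3.1 * (-0.0872, -0.9962) = (-7.6604 + -0.2702, 6.4279 + -3.0882) = (-7.9306, 3.3397)
link 2: phi[2] = 140 + 125 + -55 = 210 deg
  cos(210 deg) = -0.8660, sin(210 deg) = -0.5000
  joint[3] = (-7.9306, 3.3397) + 4.7 * (-0.8660, -0.5000) = (-7.9306 + -4.0703, 3.3397 + -2.3500) = (-12.0009, 0.9897)
End effector: (-12.0009, 0.9897)

Answer: -12.0009 0.9897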